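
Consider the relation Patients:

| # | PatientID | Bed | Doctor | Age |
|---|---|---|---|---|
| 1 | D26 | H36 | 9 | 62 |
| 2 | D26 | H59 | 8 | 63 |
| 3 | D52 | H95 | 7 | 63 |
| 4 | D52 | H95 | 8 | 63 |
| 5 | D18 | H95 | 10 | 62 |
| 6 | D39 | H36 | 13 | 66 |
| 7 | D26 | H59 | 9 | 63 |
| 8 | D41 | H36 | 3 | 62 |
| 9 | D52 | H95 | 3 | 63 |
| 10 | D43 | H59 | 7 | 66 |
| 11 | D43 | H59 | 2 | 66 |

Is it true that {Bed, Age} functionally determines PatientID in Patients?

(Bed=H36, Age=62): rows 1, 8 → PatientID takes values {D26, D41} — violation
(Bed=H59, Age=63): rows 2, 7 → PatientID = D26, D26 ✓
(Bed=H95, Age=63): rows 3, 4, 9 → PatientID = D52, D52, D52 ✓
(Bed=H95, Age=62): row 5 → PatientID = D18 ✓
(Bed=H36, Age=66): row 6 → PatientID = D39 ✓
(Bed=H59, Age=66): rows 10, 11 → PatientID = D43, D43 ✓
Two rows agree on {Bed, Age} but differ on PatientID, so {Bed, Age} -> PatientID does not hold.

No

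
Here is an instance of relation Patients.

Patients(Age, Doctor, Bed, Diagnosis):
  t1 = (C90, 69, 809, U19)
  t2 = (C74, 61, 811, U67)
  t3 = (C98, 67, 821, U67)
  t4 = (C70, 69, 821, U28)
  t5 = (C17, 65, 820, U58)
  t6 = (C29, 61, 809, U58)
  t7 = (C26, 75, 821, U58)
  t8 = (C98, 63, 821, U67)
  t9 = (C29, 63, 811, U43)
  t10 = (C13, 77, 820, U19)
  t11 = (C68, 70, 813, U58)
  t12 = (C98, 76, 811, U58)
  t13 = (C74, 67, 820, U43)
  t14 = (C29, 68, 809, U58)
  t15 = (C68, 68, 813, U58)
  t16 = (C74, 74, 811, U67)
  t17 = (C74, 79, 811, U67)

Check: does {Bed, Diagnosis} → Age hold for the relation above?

(Bed=809, Diagnosis=U19): row 1 → Age = C90 ✓
(Bed=811, Diagnosis=U67): rows 2, 16, 17 → Age = C74, C74, C74 ✓
(Bed=821, Diagnosis=U67): rows 3, 8 → Age = C98, C98 ✓
(Bed=821, Diagnosis=U28): row 4 → Age = C70 ✓
(Bed=820, Diagnosis=U58): row 5 → Age = C17 ✓
(Bed=809, Diagnosis=U58): rows 6, 14 → Age = C29, C29 ✓
(Bed=821, Diagnosis=U58): row 7 → Age = C26 ✓
(Bed=811, Diagnosis=U43): row 9 → Age = C29 ✓
(Bed=820, Diagnosis=U19): row 10 → Age = C13 ✓
(Bed=813, Diagnosis=U58): rows 11, 15 → Age = C68, C68 ✓
(Bed=811, Diagnosis=U58): row 12 → Age = C98 ✓
(Bed=820, Diagnosis=U43): row 13 → Age = C74 ✓
Every {Bed, Diagnosis} value is associated with a single Age value, so {Bed, Diagnosis} → Age holds.

Yes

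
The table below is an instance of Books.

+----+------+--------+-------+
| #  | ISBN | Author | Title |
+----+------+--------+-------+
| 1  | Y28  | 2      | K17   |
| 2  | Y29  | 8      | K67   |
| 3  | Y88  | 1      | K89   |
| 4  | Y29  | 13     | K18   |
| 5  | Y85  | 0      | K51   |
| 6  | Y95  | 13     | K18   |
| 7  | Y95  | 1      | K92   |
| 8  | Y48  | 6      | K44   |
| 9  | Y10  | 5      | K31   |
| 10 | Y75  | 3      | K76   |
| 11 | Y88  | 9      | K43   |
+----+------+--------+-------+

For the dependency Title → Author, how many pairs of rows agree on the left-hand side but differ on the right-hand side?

0

Title=K18: all 2 rows agree on Author — 0 pairs.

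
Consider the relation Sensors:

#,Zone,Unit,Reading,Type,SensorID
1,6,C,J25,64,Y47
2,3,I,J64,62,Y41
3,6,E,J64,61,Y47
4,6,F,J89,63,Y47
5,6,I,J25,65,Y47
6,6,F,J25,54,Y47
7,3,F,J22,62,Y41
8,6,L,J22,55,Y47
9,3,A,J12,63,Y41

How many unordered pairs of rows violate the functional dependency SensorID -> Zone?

0

SensorID=Y47: all 6 rows agree on Zone — 0 pairs.
SensorID=Y41: all 3 rows agree on Zone — 0 pairs.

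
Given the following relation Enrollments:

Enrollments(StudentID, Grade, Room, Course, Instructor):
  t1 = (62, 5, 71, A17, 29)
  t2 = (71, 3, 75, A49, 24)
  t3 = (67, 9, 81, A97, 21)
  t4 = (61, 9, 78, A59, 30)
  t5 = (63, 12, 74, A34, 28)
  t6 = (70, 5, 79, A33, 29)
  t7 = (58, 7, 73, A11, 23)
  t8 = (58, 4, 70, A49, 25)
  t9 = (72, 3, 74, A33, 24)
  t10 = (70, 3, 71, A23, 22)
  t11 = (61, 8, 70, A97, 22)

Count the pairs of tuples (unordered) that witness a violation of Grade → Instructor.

3

Grade=5: all 2 rows agree on Instructor — 0 pairs.
Grade=3: violating pairs (2,10), (9,10) — 2 pairs.
Grade=9: violating pairs (3,4) — 1 pair.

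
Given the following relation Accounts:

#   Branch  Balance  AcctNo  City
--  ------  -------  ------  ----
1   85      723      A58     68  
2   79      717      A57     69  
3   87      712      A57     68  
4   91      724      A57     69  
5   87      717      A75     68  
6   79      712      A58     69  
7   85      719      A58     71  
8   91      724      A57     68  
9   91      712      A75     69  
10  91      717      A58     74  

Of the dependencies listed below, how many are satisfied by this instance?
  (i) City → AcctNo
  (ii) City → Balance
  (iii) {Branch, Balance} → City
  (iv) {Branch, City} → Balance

(i) City → AcctNo: City=68: rows 1, 3, 5, 8 → AcctNo takes values {A58, A57, A75} — violation; City=69: rows 2, 4, 6, 9 → AcctNo takes values {A57, A58, A75} — violation — fails.
(ii) City → Balance: City=68: rows 1, 3, 5, 8 → Balance takes values {723, 712, 717, 724} — violation; City=69: rows 2, 4, 6, 9 → Balance takes values {717, 724, 712} — violation — fails.
(iii) {Branch, Balance} → City: (Branch=91, Balance=724): rows 4, 8 → City takes values {69, 68} — violation — fails.
(iv) {Branch, City} → Balance: (Branch=79, City=69): rows 2, 6 → Balance takes values {717, 712} — violation; (Branch=87, City=68): rows 3, 5 → Balance takes values {712, 717} — violation; (Branch=91, City=69): rows 4, 9 → Balance takes values {724, 712} — violation — fails.
None of the 4 dependencies hold.

0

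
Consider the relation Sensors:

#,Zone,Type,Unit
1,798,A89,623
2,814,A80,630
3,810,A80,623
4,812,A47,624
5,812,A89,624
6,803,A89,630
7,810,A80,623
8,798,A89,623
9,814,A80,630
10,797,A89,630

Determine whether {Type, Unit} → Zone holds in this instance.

No

(Type=A89, Unit=623): rows 1, 8 → Zone = 798, 798 ✓
(Type=A80, Unit=630): rows 2, 9 → Zone = 814, 814 ✓
(Type=A80, Unit=623): rows 3, 7 → Zone = 810, 810 ✓
(Type=A47, Unit=624): row 4 → Zone = 812 ✓
(Type=A89, Unit=624): row 5 → Zone = 812 ✓
(Type=A89, Unit=630): rows 6, 10 → Zone takes values {803, 797} — violation
Two rows agree on {Type, Unit} but differ on Zone, so {Type, Unit} → Zone does not hold.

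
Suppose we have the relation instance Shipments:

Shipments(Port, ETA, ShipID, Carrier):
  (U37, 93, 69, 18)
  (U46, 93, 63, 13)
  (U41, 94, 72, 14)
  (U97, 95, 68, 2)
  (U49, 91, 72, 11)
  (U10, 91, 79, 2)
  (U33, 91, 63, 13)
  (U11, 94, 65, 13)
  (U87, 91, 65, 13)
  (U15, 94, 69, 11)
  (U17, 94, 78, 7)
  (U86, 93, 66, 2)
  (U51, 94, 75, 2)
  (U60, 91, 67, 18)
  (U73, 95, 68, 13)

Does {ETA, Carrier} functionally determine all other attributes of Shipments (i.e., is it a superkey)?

Two distinct rows share (ETA=91, Carrier=13), so {ETA, Carrier} does not determine every attribute — not a superkey.

No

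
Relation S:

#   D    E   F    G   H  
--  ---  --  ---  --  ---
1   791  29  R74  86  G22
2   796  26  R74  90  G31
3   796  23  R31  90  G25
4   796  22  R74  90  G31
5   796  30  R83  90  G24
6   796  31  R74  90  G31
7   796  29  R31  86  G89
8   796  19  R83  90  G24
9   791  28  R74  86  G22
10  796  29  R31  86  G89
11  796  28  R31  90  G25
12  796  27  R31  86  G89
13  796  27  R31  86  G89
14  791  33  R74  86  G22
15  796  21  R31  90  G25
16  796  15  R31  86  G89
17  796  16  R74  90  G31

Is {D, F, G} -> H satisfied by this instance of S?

Yes

(D=791, F=R74, G=86): rows 1, 9, 14 → H = G22, G22, G22 ✓
(D=796, F=R74, G=90): rows 2, 4, 6, 17 → H = G31, G31, G31, G31 ✓
(D=796, F=R31, G=90): rows 3, 11, 15 → H = G25, G25, G25 ✓
(D=796, F=R83, G=90): rows 5, 8 → H = G24, G24 ✓
(D=796, F=R31, G=86): rows 7, 10, 12, 13, 16 → H = G89, G89, G89, G89, G89 ✓
Every {D, F, G} value is associated with a single H value, so {D, F, G} -> H holds.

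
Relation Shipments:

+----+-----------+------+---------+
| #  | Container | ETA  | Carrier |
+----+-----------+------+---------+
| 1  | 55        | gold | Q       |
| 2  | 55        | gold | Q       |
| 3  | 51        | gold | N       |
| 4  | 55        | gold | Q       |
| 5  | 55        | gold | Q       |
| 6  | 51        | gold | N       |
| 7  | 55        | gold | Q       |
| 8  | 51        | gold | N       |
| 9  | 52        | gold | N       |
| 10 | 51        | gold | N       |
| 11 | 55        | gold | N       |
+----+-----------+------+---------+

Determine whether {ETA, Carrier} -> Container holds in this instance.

No

(ETA=gold, Carrier=Q): rows 1, 2, 4, 5, 7 → Container = 55, 55, 55, 55, 55 ✓
(ETA=gold, Carrier=N): rows 3, 6, 8, 9, 10, 11 → Container takes values {51, 52, 55} — violation
Two rows agree on {ETA, Carrier} but differ on Container, so {ETA, Carrier} -> Container does not hold.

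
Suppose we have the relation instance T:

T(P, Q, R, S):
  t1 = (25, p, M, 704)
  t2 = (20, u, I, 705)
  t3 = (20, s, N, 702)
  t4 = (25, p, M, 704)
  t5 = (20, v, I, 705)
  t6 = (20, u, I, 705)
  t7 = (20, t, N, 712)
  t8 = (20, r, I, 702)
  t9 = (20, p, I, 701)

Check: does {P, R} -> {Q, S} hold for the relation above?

(P=25, R=M): rows 1, 4 → {Q,S} = (p, 704), (p, 704) ✓
(P=20, R=I): rows 2, 5, 6, 8, 9 → {Q,S} takes values {(u, 705), (v, 705), (r, 702), (p, 701)} — violation
(P=20, R=N): rows 3, 7 → {Q,S} takes values {(s, 702), (t, 712)} — violation
Two rows agree on {P, R} but differ on {Q, S}, so {P, R} -> {Q, S} does not hold.

No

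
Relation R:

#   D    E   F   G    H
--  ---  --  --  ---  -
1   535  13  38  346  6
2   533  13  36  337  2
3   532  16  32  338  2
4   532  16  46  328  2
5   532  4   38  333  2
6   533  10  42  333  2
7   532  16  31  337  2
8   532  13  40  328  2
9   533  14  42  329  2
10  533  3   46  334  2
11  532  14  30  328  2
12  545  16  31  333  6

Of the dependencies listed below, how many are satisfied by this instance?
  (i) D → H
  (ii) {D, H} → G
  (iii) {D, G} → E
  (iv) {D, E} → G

1

(i) D → H: every LHS value maps to a single RHS value — holds.
(ii) {D, H} → G: (D=533, H=2): rows 2, 6, 9, 10 → G takes values {337, 333, 329, 334} — violation; (D=532, H=2): rows 3, 4, 5, 7, 8, 11 → G takes values {338, 328, 333, 337} — violation — fails.
(iii) {D, G} → E: (D=532, G=328): rows 4, 8, 11 → E takes values {16, 13, 14} — violation — fails.
(iv) {D, E} → G: (D=532, E=16): rows 3, 4, 7 → G takes values {338, 328, 337} — violation — fails.
1 of the 4 dependencies holds.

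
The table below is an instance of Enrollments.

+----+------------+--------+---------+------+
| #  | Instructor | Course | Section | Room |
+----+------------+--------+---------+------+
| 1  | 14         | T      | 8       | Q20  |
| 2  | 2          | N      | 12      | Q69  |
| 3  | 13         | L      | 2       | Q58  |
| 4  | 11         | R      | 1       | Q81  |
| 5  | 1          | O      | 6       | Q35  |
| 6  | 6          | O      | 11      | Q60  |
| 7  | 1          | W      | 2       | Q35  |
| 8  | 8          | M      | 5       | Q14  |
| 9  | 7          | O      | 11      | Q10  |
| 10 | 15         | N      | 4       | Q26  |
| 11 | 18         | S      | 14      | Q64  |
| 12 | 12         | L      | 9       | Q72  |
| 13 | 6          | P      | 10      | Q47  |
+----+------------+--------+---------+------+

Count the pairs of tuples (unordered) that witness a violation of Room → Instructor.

0

Room=Q35: all 2 rows agree on Instructor — 0 pairs.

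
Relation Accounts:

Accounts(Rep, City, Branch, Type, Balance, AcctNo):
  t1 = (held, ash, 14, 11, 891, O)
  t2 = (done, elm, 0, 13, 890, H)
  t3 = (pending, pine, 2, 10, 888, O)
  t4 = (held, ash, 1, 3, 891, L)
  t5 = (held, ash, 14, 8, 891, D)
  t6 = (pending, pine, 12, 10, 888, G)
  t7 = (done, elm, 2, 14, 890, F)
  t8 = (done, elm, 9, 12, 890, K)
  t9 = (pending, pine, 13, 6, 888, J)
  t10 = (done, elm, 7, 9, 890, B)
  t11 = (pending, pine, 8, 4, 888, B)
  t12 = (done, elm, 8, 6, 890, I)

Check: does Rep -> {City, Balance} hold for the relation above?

Rep=held: rows 1, 4, 5 → {City,Balance} = (ash, 891), (ash, 891), (ash, 891) ✓
Rep=done: rows 2, 7, 8, 10, 12 → {City,Balance} = (elm, 890), (elm, 890), (elm, 890), (elm, 890), (elm, 890) ✓
Rep=pending: rows 3, 6, 9, 11 → {City,Balance} = (pine, 888), (pine, 888), (pine, 888), (pine, 888) ✓
Every Rep value is associated with a single {City, Balance} value, so Rep -> {City, Balance} holds.

Yes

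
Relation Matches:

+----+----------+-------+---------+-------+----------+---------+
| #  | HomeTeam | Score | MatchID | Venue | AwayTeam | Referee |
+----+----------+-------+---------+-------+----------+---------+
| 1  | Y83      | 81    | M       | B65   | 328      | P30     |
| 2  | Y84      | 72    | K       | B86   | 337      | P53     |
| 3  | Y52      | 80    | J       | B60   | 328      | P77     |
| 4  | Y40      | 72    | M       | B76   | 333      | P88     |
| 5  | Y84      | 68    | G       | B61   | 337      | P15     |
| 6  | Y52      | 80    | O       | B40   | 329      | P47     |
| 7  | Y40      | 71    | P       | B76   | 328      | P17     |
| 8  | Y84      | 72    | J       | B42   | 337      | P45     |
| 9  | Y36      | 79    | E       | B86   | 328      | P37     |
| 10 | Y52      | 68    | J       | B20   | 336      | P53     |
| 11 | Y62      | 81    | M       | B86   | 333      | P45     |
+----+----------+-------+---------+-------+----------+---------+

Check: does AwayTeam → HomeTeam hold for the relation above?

AwayTeam=328: rows 1, 3, 7, 9 → HomeTeam takes values {Y83, Y52, Y40, Y36} — violation
AwayTeam=337: rows 2, 5, 8 → HomeTeam = Y84, Y84, Y84 ✓
AwayTeam=333: rows 4, 11 → HomeTeam takes values {Y40, Y62} — violation
AwayTeam=329: row 6 → HomeTeam = Y52 ✓
AwayTeam=336: row 10 → HomeTeam = Y52 ✓
Two rows agree on AwayTeam but differ on HomeTeam, so AwayTeam → HomeTeam does not hold.

No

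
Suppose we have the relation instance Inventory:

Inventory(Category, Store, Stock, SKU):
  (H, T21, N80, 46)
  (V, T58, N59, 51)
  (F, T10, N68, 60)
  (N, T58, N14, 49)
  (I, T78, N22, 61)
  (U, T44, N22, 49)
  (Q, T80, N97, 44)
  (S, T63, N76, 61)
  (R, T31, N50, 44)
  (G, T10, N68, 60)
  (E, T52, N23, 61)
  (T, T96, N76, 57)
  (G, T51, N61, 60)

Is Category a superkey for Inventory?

No

Two distinct rows share Category=G, so Category does not determine every attribute — not a superkey.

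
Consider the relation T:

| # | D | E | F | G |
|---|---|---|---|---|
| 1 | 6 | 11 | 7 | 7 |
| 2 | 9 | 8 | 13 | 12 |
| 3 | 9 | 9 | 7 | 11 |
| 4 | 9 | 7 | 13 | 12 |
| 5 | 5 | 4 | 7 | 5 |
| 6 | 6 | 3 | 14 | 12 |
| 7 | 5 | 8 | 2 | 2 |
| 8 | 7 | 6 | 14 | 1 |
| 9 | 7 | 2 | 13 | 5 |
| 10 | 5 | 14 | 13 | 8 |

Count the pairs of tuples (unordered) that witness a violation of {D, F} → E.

1

(D=9, F=13): violating pairs (2,4) — 1 pair.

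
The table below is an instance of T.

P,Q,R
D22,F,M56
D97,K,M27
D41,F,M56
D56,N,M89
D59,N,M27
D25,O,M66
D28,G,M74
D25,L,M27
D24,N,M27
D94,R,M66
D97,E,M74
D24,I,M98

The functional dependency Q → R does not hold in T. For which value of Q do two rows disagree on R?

N

Q=F: 2 rows → R = M56, M56 ✓
Q=K: 1 row → R = M27 ✓
Q=N: 3 rows → R takes values {M89, M27} — violation
Q=O: 1 row → R = M66 ✓
Q=G: 1 row → R = M74 ✓
Q=L: 1 row → R = M27 ✓
Q=R: 1 row → R = M66 ✓
Q=E: 1 row → R = M74 ✓
Q=I: 1 row → R = M98 ✓
The only Q value with inconsistent R is Q=N.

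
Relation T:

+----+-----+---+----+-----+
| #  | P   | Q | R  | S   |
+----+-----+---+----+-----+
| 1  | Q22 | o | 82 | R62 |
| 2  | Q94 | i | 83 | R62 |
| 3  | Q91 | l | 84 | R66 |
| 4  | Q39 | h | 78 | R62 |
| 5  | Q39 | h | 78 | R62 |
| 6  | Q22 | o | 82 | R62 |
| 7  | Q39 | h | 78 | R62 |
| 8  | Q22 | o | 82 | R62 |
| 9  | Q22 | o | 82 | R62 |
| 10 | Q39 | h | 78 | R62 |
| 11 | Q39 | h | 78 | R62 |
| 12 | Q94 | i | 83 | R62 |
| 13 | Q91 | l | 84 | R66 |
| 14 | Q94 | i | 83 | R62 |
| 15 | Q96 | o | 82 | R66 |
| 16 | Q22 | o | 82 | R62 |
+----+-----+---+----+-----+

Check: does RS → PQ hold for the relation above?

Yes

(R=82, S=R62): rows 1, 6, 8, 9, 16 → {P,Q} = (Q22, o), (Q22, o), (Q22, o), (Q22, o), (Q22, o) ✓
(R=83, S=R62): rows 2, 12, 14 → {P,Q} = (Q94, i), (Q94, i), (Q94, i) ✓
(R=84, S=R66): rows 3, 13 → {P,Q} = (Q91, l), (Q91, l) ✓
(R=78, S=R62): rows 4, 5, 7, 10, 11 → {P,Q} = (Q39, h), (Q39, h), (Q39, h), (Q39, h), (Q39, h) ✓
(R=82, S=R66): row 15 → {P,Q} = (Q96, o) ✓
Every RS value is associated with a single PQ value, so RS → PQ holds.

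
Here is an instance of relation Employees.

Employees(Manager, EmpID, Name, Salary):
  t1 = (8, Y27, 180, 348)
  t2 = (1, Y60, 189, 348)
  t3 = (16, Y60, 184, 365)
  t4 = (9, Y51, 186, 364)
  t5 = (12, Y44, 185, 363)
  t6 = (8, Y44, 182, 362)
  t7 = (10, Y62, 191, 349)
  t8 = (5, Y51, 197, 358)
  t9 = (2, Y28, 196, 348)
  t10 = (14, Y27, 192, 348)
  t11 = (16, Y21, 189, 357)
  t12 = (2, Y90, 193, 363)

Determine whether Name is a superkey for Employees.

No

Rows 2 and 11 have the same Name value Name=189 but are distinct tuples, so Name does not determine every attribute — not a superkey.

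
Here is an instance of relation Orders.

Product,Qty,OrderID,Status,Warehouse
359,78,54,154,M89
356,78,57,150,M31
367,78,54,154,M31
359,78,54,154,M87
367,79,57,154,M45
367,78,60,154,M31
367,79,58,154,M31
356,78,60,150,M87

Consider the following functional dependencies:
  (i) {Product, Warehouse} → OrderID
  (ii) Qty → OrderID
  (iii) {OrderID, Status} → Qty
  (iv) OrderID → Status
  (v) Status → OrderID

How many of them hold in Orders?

(i) {Product, Warehouse} → OrderID: (Product=367, Warehouse=M31): 3 rows → OrderID takes values {54, 60, 58} — violation — fails.
(ii) Qty → OrderID: Qty=78: 6 rows → OrderID takes values {54, 57, 60} — violation; Qty=79: 2 rows → OrderID takes values {57, 58} — violation — fails.
(iii) {OrderID, Status} → Qty: every LHS value maps to a single RHS value — holds.
(iv) OrderID → Status: OrderID=57: 2 rows → Status takes values {150, 154} — violation; OrderID=60: 2 rows → Status takes values {154, 150} — violation — fails.
(v) Status → OrderID: Status=154: 6 rows → OrderID takes values {54, 57, 60, 58} — violation; Status=150: 2 rows → OrderID takes values {57, 60} — violation — fails.
1 of the 5 dependencies holds.

1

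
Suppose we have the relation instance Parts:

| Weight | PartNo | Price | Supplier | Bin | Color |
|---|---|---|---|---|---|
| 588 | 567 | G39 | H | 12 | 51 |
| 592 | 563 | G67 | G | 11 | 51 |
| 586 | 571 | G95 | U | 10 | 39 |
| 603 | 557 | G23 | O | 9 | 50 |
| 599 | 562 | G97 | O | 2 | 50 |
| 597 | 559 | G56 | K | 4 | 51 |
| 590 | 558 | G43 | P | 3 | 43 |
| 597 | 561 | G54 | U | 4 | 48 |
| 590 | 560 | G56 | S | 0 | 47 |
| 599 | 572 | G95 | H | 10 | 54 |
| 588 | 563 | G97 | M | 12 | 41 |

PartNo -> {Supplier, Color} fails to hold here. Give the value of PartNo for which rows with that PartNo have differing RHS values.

PartNo=567: 1 row → {Supplier,Color} = (H, 51) ✓
PartNo=563: 2 rows → {Supplier,Color} takes values {(G, 51), (M, 41)} — violation
PartNo=571: 1 row → {Supplier,Color} = (U, 39) ✓
PartNo=557: 1 row → {Supplier,Color} = (O, 50) ✓
PartNo=562: 1 row → {Supplier,Color} = (O, 50) ✓
PartNo=559: 1 row → {Supplier,Color} = (K, 51) ✓
PartNo=558: 1 row → {Supplier,Color} = (P, 43) ✓
PartNo=561: 1 row → {Supplier,Color} = (U, 48) ✓
PartNo=560: 1 row → {Supplier,Color} = (S, 47) ✓
PartNo=572: 1 row → {Supplier,Color} = (H, 54) ✓
The only PartNo value with inconsistent RHS is PartNo=563.

563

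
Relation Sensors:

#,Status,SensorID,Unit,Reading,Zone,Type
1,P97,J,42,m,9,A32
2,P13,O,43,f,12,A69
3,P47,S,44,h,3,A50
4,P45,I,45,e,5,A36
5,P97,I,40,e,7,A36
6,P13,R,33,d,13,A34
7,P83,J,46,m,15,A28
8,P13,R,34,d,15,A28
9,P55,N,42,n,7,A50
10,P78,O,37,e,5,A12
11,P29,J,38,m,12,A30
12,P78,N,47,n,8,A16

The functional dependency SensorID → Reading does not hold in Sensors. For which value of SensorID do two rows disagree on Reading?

O

SensorID=J: rows 1, 7, 11 → Reading = m, m, m ✓
SensorID=O: rows 2, 10 → Reading takes values {f, e} — violation
SensorID=S: row 3 → Reading = h ✓
SensorID=I: rows 4, 5 → Reading = e, e ✓
SensorID=R: rows 6, 8 → Reading = d, d ✓
SensorID=N: rows 9, 12 → Reading = n, n ✓
The only SensorID value with inconsistent Reading is SensorID=O.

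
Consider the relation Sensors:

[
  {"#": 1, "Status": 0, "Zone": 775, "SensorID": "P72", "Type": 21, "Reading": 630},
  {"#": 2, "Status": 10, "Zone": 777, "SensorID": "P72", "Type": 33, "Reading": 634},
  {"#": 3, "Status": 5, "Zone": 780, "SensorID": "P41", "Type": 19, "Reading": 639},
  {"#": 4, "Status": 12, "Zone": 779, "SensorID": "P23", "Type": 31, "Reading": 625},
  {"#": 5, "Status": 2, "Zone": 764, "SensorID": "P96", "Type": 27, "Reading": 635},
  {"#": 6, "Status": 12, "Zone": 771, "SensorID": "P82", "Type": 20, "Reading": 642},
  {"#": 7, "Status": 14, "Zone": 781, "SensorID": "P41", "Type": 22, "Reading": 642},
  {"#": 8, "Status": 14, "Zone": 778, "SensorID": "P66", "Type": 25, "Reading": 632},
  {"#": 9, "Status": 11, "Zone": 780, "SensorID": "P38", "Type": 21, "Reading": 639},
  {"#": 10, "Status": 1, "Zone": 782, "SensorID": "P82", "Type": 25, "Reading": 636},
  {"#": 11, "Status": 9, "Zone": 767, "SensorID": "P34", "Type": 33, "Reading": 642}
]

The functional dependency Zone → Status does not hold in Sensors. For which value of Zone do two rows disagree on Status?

Zone=775: row 1 → Status = 0 ✓
Zone=777: row 2 → Status = 10 ✓
Zone=780: rows 3, 9 → Status takes values {5, 11} — violation
Zone=779: row 4 → Status = 12 ✓
Zone=764: row 5 → Status = 2 ✓
Zone=771: row 6 → Status = 12 ✓
Zone=781: row 7 → Status = 14 ✓
Zone=778: row 8 → Status = 14 ✓
Zone=782: row 10 → Status = 1 ✓
Zone=767: row 11 → Status = 9 ✓
The only Zone value with inconsistent Status is Zone=780.

780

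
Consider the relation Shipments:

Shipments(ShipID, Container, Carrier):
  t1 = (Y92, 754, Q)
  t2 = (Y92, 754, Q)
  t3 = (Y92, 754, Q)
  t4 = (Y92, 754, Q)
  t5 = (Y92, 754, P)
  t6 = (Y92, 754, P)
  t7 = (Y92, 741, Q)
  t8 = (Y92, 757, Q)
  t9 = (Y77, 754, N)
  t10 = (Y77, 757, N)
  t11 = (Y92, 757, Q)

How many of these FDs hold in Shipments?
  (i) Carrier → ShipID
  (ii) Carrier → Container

(i) Carrier → ShipID: every LHS value maps to a single RHS value — holds.
(ii) Carrier → Container: Carrier=Q: rows 1, 2, 3, 4, 7, 8, 11 → Container takes values {754, 741, 757} — violation; Carrier=N: rows 9, 10 → Container takes values {754, 757} — violation — fails.
1 of the 2 dependencies holds.

1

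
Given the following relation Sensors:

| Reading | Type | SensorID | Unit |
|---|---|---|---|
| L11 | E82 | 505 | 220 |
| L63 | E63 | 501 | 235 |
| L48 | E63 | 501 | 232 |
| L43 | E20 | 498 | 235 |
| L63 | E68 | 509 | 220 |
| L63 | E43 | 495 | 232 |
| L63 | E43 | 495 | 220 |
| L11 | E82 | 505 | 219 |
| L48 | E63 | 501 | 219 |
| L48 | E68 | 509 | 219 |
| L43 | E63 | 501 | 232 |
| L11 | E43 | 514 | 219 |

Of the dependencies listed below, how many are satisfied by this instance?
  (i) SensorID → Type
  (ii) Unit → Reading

(i) SensorID → Type: every LHS value maps to a single RHS value — holds.
(ii) Unit → Reading: Unit=220: 3 rows → Reading takes values {L11, L63} — violation; Unit=235: 2 rows → Reading takes values {L63, L43} — violation; Unit=232: 3 rows → Reading takes values {L48, L63, L43} — violation; Unit=219: 4 rows → Reading takes values {L11, L48} — violation — fails.
1 of the 2 dependencies holds.

1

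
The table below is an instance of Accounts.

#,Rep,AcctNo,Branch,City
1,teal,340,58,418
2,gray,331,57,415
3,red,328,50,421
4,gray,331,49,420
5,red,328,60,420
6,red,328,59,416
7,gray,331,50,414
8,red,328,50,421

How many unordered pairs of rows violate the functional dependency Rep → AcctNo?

Rep=gray: all 3 rows agree on AcctNo — 0 pairs.
Rep=red: all 4 rows agree on AcctNo — 0 pairs.

0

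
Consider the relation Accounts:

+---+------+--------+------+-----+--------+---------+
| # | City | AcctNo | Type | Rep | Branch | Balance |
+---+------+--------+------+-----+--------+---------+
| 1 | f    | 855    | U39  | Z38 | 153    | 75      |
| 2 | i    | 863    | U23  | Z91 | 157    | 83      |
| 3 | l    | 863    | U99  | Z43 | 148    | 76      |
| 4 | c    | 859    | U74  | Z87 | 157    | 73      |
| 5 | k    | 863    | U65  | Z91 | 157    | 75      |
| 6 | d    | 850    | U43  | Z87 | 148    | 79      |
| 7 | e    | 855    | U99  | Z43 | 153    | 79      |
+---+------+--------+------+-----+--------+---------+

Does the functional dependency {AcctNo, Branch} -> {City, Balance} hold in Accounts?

No

(AcctNo=855, Branch=153): rows 1, 7 → {City,Balance} takes values {(f, 75), (e, 79)} — violation
(AcctNo=863, Branch=157): rows 2, 5 → {City,Balance} takes values {(i, 83), (k, 75)} — violation
(AcctNo=863, Branch=148): row 3 → {City,Balance} = (l, 76) ✓
(AcctNo=859, Branch=157): row 4 → {City,Balance} = (c, 73) ✓
(AcctNo=850, Branch=148): row 6 → {City,Balance} = (d, 79) ✓
Two rows agree on {AcctNo, Branch} but differ on {City, Balance}, so {AcctNo, Branch} -> {City, Balance} does not hold.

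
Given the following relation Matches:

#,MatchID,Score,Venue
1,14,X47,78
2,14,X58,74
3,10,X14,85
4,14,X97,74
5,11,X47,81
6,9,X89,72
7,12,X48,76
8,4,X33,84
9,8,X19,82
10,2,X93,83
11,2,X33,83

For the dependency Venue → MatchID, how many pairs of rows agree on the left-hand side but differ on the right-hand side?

0

Venue=74: all 2 rows agree on MatchID — 0 pairs.
Venue=83: all 2 rows agree on MatchID — 0 pairs.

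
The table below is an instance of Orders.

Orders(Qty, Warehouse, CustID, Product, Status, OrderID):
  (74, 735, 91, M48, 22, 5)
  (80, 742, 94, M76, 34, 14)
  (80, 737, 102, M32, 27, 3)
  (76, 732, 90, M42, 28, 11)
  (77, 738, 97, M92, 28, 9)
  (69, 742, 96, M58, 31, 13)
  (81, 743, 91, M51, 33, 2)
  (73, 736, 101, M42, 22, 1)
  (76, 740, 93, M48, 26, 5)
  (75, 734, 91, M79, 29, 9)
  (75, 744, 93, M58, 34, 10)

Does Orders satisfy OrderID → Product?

No

OrderID=5: 2 rows → Product = M48, M48 ✓
OrderID=14: 1 row → Product = M76 ✓
OrderID=3: 1 row → Product = M32 ✓
OrderID=11: 1 row → Product = M42 ✓
OrderID=9: 2 rows → Product takes values {M92, M79} — violation
OrderID=13: 1 row → Product = M58 ✓
OrderID=2: 1 row → Product = M51 ✓
OrderID=1: 1 row → Product = M42 ✓
OrderID=10: 1 row → Product = M58 ✓
Two rows agree on OrderID but differ on Product, so OrderID → Product does not hold.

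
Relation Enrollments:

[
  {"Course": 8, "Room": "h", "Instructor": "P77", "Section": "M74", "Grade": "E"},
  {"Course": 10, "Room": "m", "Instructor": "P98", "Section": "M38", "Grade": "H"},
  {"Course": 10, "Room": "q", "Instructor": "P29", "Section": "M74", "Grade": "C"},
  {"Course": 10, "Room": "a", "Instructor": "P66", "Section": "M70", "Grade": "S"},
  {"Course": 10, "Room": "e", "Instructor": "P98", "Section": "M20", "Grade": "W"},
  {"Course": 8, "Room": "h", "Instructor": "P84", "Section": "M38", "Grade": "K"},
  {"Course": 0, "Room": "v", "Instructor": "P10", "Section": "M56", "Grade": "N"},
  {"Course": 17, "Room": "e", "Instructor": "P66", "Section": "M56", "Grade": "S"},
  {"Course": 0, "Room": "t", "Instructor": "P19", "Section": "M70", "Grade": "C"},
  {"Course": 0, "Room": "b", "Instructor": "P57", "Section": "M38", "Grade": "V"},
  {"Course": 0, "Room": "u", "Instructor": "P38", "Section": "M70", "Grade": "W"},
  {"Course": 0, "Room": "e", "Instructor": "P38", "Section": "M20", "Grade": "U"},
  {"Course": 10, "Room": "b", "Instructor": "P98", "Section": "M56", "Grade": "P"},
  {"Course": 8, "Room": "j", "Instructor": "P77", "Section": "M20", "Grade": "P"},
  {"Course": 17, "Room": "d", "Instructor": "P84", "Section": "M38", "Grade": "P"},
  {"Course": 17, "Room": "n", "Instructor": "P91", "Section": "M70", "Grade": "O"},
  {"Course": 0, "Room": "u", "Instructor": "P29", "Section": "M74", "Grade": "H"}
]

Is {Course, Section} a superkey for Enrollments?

No

Two distinct rows share (Course=0, Section=M70), so {Course, Section} does not determine every attribute — not a superkey.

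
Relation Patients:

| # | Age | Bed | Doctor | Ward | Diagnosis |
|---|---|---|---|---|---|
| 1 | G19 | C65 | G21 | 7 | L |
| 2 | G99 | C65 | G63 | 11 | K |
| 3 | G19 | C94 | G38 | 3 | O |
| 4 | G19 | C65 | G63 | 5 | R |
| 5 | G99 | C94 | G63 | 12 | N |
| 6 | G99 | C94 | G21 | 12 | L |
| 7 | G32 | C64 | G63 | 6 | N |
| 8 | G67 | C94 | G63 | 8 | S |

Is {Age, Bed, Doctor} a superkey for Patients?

Yes

All 8 rows have distinct {Age, Bed, Doctor} values, so {Age, Bed, Doctor} → (all attributes) holds and {Age, Bed, Doctor} is a superkey.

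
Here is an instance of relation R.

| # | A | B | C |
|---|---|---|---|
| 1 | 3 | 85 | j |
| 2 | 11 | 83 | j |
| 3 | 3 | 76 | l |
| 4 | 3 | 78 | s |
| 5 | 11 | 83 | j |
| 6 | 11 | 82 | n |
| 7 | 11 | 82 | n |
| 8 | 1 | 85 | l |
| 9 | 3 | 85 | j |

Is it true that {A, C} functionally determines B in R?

(A=3, C=j): rows 1, 9 → B = 85, 85 ✓
(A=11, C=j): rows 2, 5 → B = 83, 83 ✓
(A=3, C=l): row 3 → B = 76 ✓
(A=3, C=s): row 4 → B = 78 ✓
(A=11, C=n): rows 6, 7 → B = 82, 82 ✓
(A=1, C=l): row 8 → B = 85 ✓
Every {A, C} value is associated with a single B value, so {A, C} -> B holds.

Yes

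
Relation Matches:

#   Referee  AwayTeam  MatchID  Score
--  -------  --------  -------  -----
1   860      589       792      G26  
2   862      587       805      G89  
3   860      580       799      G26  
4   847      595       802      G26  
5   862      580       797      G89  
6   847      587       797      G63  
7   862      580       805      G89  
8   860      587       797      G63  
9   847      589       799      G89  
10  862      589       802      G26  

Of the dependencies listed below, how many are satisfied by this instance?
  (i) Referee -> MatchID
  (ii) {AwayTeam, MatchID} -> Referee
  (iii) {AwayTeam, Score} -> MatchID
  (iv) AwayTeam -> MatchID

0

(i) Referee -> MatchID: Referee=860: rows 1, 3, 8 → MatchID takes values {792, 799, 797} — violation; Referee=862: rows 2, 5, 7, 10 → MatchID takes values {805, 797, 802} — violation; Referee=847: rows 4, 6, 9 → MatchID takes values {802, 797, 799} — violation — fails.
(ii) {AwayTeam, MatchID} -> Referee: (AwayTeam=587, MatchID=797): rows 6, 8 → Referee takes values {847, 860} — violation — fails.
(iii) {AwayTeam, Score} -> MatchID: (AwayTeam=589, Score=G26): rows 1, 10 → MatchID takes values {792, 802} — violation; (AwayTeam=580, Score=G89): rows 5, 7 → MatchID takes values {797, 805} — violation — fails.
(iv) AwayTeam -> MatchID: AwayTeam=589: rows 1, 9, 10 → MatchID takes values {792, 799, 802} — violation; AwayTeam=587: rows 2, 6, 8 → MatchID takes values {805, 797} — violation; AwayTeam=580: rows 3, 5, 7 → MatchID takes values {799, 797, 805} — violation — fails.
None of the 4 dependencies hold.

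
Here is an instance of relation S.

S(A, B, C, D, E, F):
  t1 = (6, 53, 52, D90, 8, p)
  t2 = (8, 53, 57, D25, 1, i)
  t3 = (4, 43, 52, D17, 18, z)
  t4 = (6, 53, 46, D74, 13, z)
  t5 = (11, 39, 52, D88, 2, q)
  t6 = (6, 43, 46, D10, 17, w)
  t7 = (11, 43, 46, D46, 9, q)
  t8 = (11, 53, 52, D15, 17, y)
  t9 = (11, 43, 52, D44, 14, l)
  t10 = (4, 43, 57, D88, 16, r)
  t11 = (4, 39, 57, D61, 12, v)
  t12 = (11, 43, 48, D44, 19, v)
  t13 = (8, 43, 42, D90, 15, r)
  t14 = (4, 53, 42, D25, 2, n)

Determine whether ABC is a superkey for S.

All 14 rows have distinct ABC values, so ABC → (all attributes) holds and ABC is a superkey.

Yes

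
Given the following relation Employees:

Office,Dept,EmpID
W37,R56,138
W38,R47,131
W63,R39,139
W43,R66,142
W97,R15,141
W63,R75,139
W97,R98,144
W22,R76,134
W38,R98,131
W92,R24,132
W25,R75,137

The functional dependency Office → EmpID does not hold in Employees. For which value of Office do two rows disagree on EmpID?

W97

Office=W37: 1 row → EmpID = 138 ✓
Office=W38: 2 rows → EmpID = 131, 131 ✓
Office=W63: 2 rows → EmpID = 139, 139 ✓
Office=W43: 1 row → EmpID = 142 ✓
Office=W97: 2 rows → EmpID takes values {141, 144} — violation
Office=W22: 1 row → EmpID = 134 ✓
Office=W92: 1 row → EmpID = 132 ✓
Office=W25: 1 row → EmpID = 137 ✓
The only Office value with inconsistent EmpID is Office=W97.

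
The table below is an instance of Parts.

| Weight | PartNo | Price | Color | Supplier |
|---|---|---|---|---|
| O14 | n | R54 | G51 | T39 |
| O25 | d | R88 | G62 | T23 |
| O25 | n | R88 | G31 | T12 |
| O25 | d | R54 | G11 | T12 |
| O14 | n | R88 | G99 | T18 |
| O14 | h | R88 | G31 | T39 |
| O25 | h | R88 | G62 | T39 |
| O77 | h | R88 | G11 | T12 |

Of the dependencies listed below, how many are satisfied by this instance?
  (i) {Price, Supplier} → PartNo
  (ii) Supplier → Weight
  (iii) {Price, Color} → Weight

0

(i) {Price, Supplier} → PartNo: (Price=R88, Supplier=T12): 2 rows → PartNo takes values {n, h} — violation — fails.
(ii) Supplier → Weight: Supplier=T39: 3 rows → Weight takes values {O14, O25} — violation; Supplier=T12: 3 rows → Weight takes values {O25, O77} — violation — fails.
(iii) {Price, Color} → Weight: (Price=R88, Color=G31): 2 rows → Weight takes values {O25, O14} — violation — fails.
None of the 3 dependencies hold.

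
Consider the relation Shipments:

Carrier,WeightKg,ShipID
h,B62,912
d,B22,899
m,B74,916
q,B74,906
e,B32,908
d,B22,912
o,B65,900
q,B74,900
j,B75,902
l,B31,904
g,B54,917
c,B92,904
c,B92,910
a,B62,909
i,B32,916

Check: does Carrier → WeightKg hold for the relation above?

Carrier=h: 1 row → WeightKg = B62 ✓
Carrier=d: 2 rows → WeightKg = B22, B22 ✓
Carrier=m: 1 row → WeightKg = B74 ✓
Carrier=q: 2 rows → WeightKg = B74, B74 ✓
Carrier=e: 1 row → WeightKg = B32 ✓
Carrier=o: 1 row → WeightKg = B65 ✓
Carrier=j: 1 row → WeightKg = B75 ✓
Carrier=l: 1 row → WeightKg = B31 ✓
Carrier=g: 1 row → WeightKg = B54 ✓
Carrier=c: 2 rows → WeightKg = B92, B92 ✓
Carrier=a: 1 row → WeightKg = B62 ✓
Carrier=i: 1 row → WeightKg = B32 ✓
Every Carrier value is associated with a single WeightKg value, so Carrier → WeightKg holds.

Yes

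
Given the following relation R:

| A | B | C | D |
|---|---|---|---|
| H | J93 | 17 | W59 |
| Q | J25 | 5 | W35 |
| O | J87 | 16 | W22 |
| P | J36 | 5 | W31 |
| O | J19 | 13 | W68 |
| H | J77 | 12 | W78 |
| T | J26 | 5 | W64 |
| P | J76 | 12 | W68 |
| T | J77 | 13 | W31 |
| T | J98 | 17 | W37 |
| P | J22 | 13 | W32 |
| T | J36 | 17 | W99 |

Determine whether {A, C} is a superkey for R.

Two distinct rows share (A=T, C=17), so {A, C} does not determine every attribute — not a superkey.

No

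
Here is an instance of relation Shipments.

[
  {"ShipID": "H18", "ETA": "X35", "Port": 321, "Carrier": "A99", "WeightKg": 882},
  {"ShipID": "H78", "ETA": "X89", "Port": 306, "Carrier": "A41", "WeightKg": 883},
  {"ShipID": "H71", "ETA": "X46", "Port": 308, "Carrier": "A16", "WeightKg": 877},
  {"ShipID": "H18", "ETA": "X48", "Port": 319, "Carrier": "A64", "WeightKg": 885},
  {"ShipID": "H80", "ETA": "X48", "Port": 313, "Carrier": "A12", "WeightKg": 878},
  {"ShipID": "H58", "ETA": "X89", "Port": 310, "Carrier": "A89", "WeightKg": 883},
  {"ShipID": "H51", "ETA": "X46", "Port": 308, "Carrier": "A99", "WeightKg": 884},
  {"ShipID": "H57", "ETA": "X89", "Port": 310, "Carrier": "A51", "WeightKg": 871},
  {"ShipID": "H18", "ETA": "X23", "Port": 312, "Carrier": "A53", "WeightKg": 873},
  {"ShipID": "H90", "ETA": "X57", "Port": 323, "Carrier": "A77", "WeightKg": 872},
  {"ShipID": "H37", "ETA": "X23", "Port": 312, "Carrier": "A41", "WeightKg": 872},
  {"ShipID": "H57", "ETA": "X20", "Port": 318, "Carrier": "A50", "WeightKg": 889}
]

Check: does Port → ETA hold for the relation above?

Yes

Port=321: 1 row → ETA = X35 ✓
Port=306: 1 row → ETA = X89 ✓
Port=308: 2 rows → ETA = X46, X46 ✓
Port=319: 1 row → ETA = X48 ✓
Port=313: 1 row → ETA = X48 ✓
Port=310: 2 rows → ETA = X89, X89 ✓
Port=312: 2 rows → ETA = X23, X23 ✓
Port=323: 1 row → ETA = X57 ✓
Port=318: 1 row → ETA = X20 ✓
Every Port value is associated with a single ETA value, so Port → ETA holds.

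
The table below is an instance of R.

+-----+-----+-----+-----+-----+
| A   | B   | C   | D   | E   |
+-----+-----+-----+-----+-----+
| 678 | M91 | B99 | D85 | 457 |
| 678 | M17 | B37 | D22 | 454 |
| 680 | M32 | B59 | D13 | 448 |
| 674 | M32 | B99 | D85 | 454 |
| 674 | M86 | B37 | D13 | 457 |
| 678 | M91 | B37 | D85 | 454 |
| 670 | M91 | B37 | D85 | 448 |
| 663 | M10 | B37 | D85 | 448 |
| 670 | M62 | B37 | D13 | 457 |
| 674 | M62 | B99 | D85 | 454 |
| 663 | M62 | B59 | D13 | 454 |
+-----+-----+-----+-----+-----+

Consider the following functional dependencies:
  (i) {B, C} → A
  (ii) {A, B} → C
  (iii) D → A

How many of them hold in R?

0

(i) {B, C} → A: (B=M91, C=B37): 2 rows → A takes values {678, 670} — violation — fails.
(ii) {A, B} → C: (A=678, B=M91): 2 rows → C takes values {B99, B37} — violation — fails.
(iii) D → A: D=D85: 6 rows → A takes values {678, 674, 670, 663} — violation; D=D13: 4 rows → A takes values {680, 674, 670, 663} — violation — fails.
None of the 3 dependencies hold.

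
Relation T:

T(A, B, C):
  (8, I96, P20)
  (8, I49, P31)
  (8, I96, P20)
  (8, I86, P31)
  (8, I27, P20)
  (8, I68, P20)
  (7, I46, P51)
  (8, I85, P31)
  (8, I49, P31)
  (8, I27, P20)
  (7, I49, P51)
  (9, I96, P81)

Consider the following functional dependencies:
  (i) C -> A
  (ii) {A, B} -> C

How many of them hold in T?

(i) C -> A: every LHS value maps to a single RHS value — holds.
(ii) {A, B} -> C: every LHS value maps to a single RHS value — holds.
2 of the 2 dependencies hold.

2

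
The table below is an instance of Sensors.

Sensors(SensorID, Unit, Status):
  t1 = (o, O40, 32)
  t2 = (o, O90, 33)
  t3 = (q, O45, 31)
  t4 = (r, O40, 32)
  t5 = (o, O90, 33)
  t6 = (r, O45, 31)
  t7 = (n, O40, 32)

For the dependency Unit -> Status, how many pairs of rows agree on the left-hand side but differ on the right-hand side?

Unit=O40: all 3 rows agree on Status — 0 pairs.
Unit=O90: all 2 rows agree on Status — 0 pairs.
Unit=O45: all 2 rows agree on Status — 0 pairs.

0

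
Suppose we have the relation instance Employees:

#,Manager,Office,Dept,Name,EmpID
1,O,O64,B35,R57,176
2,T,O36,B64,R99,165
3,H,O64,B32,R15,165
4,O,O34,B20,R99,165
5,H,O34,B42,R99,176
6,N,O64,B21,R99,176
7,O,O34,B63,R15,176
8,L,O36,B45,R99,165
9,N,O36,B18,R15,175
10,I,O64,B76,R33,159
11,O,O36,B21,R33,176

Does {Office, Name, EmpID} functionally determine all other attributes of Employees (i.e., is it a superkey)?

Rows 2 and 8 have the same {Office, Name, EmpID} value (Office=O36, Name=R99, EmpID=165) but are distinct tuples, so {Office, Name, EmpID} does not determine every attribute — not a superkey.

No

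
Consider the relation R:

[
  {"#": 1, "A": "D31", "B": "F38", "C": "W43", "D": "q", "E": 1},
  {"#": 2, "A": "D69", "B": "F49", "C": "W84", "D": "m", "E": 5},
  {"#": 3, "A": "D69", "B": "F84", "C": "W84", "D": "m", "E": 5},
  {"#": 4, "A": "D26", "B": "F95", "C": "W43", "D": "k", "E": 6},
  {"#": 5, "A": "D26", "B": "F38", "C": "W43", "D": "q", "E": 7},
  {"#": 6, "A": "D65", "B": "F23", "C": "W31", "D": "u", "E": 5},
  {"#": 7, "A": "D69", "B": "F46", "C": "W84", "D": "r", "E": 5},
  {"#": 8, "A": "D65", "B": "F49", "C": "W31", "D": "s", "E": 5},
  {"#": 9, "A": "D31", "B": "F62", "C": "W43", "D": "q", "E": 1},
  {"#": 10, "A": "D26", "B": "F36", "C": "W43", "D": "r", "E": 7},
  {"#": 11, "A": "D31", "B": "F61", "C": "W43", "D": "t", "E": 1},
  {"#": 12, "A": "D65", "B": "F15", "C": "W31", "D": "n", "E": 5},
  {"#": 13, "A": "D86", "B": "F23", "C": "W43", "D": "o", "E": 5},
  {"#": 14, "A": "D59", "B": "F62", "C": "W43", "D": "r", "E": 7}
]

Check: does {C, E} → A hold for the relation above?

(C=W43, E=1): rows 1, 9, 11 → A = D31, D31, D31 ✓
(C=W84, E=5): rows 2, 3, 7 → A = D69, D69, D69 ✓
(C=W43, E=6): row 4 → A = D26 ✓
(C=W43, E=7): rows 5, 10, 14 → A takes values {D26, D59} — violation
(C=W31, E=5): rows 6, 8, 12 → A = D65, D65, D65 ✓
(C=W43, E=5): row 13 → A = D86 ✓
Two rows agree on {C, E} but differ on A, so {C, E} → A does not hold.

No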